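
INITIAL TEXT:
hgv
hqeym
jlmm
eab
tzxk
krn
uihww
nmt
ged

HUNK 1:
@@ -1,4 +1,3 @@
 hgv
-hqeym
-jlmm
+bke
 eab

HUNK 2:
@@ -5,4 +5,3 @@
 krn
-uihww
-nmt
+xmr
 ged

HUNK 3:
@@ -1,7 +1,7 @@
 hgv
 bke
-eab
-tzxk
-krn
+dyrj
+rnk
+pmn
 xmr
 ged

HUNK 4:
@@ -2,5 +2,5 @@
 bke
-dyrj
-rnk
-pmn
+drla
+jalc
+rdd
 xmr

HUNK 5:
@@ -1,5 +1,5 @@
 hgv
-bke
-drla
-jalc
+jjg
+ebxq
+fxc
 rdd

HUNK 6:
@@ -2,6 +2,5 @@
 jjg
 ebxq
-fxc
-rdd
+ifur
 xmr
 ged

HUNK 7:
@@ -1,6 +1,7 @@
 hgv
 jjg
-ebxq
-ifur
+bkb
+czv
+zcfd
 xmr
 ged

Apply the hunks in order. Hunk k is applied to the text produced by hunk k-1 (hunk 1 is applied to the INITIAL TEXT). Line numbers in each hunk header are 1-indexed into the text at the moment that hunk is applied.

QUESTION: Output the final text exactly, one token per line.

Answer: hgv
jjg
bkb
czv
zcfd
xmr
ged

Derivation:
Hunk 1: at line 1 remove [hqeym,jlmm] add [bke] -> 8 lines: hgv bke eab tzxk krn uihww nmt ged
Hunk 2: at line 5 remove [uihww,nmt] add [xmr] -> 7 lines: hgv bke eab tzxk krn xmr ged
Hunk 3: at line 1 remove [eab,tzxk,krn] add [dyrj,rnk,pmn] -> 7 lines: hgv bke dyrj rnk pmn xmr ged
Hunk 4: at line 2 remove [dyrj,rnk,pmn] add [drla,jalc,rdd] -> 7 lines: hgv bke drla jalc rdd xmr ged
Hunk 5: at line 1 remove [bke,drla,jalc] add [jjg,ebxq,fxc] -> 7 lines: hgv jjg ebxq fxc rdd xmr ged
Hunk 6: at line 2 remove [fxc,rdd] add [ifur] -> 6 lines: hgv jjg ebxq ifur xmr ged
Hunk 7: at line 1 remove [ebxq,ifur] add [bkb,czv,zcfd] -> 7 lines: hgv jjg bkb czv zcfd xmr ged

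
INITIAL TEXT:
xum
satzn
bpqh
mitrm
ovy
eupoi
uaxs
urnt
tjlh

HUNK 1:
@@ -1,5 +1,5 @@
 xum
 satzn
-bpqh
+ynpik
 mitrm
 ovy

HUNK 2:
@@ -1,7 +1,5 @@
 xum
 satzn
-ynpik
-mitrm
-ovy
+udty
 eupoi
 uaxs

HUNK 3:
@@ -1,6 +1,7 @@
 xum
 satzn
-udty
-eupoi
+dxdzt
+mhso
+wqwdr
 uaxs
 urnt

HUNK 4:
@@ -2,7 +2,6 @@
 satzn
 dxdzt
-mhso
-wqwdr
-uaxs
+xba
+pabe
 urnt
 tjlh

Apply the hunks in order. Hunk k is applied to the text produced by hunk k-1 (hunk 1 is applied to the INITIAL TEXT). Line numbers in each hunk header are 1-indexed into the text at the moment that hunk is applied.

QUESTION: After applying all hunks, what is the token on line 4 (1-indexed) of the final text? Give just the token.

Hunk 1: at line 1 remove [bpqh] add [ynpik] -> 9 lines: xum satzn ynpik mitrm ovy eupoi uaxs urnt tjlh
Hunk 2: at line 1 remove [ynpik,mitrm,ovy] add [udty] -> 7 lines: xum satzn udty eupoi uaxs urnt tjlh
Hunk 3: at line 1 remove [udty,eupoi] add [dxdzt,mhso,wqwdr] -> 8 lines: xum satzn dxdzt mhso wqwdr uaxs urnt tjlh
Hunk 4: at line 2 remove [mhso,wqwdr,uaxs] add [xba,pabe] -> 7 lines: xum satzn dxdzt xba pabe urnt tjlh
Final line 4: xba

Answer: xba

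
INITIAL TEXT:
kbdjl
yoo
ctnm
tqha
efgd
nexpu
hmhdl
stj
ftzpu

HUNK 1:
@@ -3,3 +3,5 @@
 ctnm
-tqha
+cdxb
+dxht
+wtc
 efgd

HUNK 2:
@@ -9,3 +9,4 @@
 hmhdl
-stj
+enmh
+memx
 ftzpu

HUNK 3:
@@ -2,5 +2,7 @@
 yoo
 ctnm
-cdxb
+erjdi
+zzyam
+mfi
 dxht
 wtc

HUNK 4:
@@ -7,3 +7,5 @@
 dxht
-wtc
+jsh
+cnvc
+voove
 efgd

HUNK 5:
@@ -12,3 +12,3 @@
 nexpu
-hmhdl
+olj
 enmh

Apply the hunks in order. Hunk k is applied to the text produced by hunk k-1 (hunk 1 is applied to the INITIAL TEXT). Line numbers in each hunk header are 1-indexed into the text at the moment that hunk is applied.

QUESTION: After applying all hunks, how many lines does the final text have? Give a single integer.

Hunk 1: at line 3 remove [tqha] add [cdxb,dxht,wtc] -> 11 lines: kbdjl yoo ctnm cdxb dxht wtc efgd nexpu hmhdl stj ftzpu
Hunk 2: at line 9 remove [stj] add [enmh,memx] -> 12 lines: kbdjl yoo ctnm cdxb dxht wtc efgd nexpu hmhdl enmh memx ftzpu
Hunk 3: at line 2 remove [cdxb] add [erjdi,zzyam,mfi] -> 14 lines: kbdjl yoo ctnm erjdi zzyam mfi dxht wtc efgd nexpu hmhdl enmh memx ftzpu
Hunk 4: at line 7 remove [wtc] add [jsh,cnvc,voove] -> 16 lines: kbdjl yoo ctnm erjdi zzyam mfi dxht jsh cnvc voove efgd nexpu hmhdl enmh memx ftzpu
Hunk 5: at line 12 remove [hmhdl] add [olj] -> 16 lines: kbdjl yoo ctnm erjdi zzyam mfi dxht jsh cnvc voove efgd nexpu olj enmh memx ftzpu
Final line count: 16

Answer: 16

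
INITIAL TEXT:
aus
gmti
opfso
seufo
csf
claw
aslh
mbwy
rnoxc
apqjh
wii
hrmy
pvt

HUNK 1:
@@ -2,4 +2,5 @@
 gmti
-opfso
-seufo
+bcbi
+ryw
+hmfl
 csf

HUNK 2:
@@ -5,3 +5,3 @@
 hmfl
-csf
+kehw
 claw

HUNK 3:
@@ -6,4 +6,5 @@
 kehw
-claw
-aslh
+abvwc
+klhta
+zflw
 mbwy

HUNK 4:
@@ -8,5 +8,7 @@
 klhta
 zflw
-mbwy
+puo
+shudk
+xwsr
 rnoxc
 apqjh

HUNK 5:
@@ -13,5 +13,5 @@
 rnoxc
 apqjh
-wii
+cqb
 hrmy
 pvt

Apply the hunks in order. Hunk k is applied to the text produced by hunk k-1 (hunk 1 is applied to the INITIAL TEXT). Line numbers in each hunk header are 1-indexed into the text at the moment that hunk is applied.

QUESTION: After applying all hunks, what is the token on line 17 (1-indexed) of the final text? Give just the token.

Answer: pvt

Derivation:
Hunk 1: at line 2 remove [opfso,seufo] add [bcbi,ryw,hmfl] -> 14 lines: aus gmti bcbi ryw hmfl csf claw aslh mbwy rnoxc apqjh wii hrmy pvt
Hunk 2: at line 5 remove [csf] add [kehw] -> 14 lines: aus gmti bcbi ryw hmfl kehw claw aslh mbwy rnoxc apqjh wii hrmy pvt
Hunk 3: at line 6 remove [claw,aslh] add [abvwc,klhta,zflw] -> 15 lines: aus gmti bcbi ryw hmfl kehw abvwc klhta zflw mbwy rnoxc apqjh wii hrmy pvt
Hunk 4: at line 8 remove [mbwy] add [puo,shudk,xwsr] -> 17 lines: aus gmti bcbi ryw hmfl kehw abvwc klhta zflw puo shudk xwsr rnoxc apqjh wii hrmy pvt
Hunk 5: at line 13 remove [wii] add [cqb] -> 17 lines: aus gmti bcbi ryw hmfl kehw abvwc klhta zflw puo shudk xwsr rnoxc apqjh cqb hrmy pvt
Final line 17: pvt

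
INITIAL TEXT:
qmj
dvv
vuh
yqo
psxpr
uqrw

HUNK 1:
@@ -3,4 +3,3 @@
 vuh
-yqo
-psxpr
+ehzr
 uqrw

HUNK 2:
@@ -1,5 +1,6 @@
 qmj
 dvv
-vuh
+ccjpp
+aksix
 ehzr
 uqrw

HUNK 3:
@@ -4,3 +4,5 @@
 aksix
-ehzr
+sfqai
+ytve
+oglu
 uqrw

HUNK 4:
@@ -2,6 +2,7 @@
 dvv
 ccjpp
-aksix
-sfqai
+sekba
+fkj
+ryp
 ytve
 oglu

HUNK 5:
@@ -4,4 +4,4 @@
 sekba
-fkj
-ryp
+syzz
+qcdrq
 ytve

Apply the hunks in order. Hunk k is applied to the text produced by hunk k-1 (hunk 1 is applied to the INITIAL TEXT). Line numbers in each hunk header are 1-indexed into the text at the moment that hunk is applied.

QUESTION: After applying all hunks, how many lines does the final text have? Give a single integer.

Answer: 9

Derivation:
Hunk 1: at line 3 remove [yqo,psxpr] add [ehzr] -> 5 lines: qmj dvv vuh ehzr uqrw
Hunk 2: at line 1 remove [vuh] add [ccjpp,aksix] -> 6 lines: qmj dvv ccjpp aksix ehzr uqrw
Hunk 3: at line 4 remove [ehzr] add [sfqai,ytve,oglu] -> 8 lines: qmj dvv ccjpp aksix sfqai ytve oglu uqrw
Hunk 4: at line 2 remove [aksix,sfqai] add [sekba,fkj,ryp] -> 9 lines: qmj dvv ccjpp sekba fkj ryp ytve oglu uqrw
Hunk 5: at line 4 remove [fkj,ryp] add [syzz,qcdrq] -> 9 lines: qmj dvv ccjpp sekba syzz qcdrq ytve oglu uqrw
Final line count: 9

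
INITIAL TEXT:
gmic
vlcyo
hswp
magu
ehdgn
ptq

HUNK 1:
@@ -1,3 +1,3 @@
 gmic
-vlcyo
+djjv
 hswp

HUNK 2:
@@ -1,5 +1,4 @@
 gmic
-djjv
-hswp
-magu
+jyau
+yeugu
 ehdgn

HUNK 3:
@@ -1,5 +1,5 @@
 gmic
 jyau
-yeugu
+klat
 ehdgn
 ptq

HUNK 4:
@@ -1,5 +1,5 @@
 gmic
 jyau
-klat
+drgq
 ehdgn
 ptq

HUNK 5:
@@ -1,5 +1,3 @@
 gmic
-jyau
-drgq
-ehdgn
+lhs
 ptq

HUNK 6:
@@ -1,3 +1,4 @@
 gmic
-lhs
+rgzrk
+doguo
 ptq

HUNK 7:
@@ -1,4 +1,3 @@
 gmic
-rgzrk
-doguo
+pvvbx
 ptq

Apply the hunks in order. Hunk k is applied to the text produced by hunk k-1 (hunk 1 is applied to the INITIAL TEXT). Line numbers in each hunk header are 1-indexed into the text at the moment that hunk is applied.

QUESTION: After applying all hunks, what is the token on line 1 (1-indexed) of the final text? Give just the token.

Answer: gmic

Derivation:
Hunk 1: at line 1 remove [vlcyo] add [djjv] -> 6 lines: gmic djjv hswp magu ehdgn ptq
Hunk 2: at line 1 remove [djjv,hswp,magu] add [jyau,yeugu] -> 5 lines: gmic jyau yeugu ehdgn ptq
Hunk 3: at line 1 remove [yeugu] add [klat] -> 5 lines: gmic jyau klat ehdgn ptq
Hunk 4: at line 1 remove [klat] add [drgq] -> 5 lines: gmic jyau drgq ehdgn ptq
Hunk 5: at line 1 remove [jyau,drgq,ehdgn] add [lhs] -> 3 lines: gmic lhs ptq
Hunk 6: at line 1 remove [lhs] add [rgzrk,doguo] -> 4 lines: gmic rgzrk doguo ptq
Hunk 7: at line 1 remove [rgzrk,doguo] add [pvvbx] -> 3 lines: gmic pvvbx ptq
Final line 1: gmic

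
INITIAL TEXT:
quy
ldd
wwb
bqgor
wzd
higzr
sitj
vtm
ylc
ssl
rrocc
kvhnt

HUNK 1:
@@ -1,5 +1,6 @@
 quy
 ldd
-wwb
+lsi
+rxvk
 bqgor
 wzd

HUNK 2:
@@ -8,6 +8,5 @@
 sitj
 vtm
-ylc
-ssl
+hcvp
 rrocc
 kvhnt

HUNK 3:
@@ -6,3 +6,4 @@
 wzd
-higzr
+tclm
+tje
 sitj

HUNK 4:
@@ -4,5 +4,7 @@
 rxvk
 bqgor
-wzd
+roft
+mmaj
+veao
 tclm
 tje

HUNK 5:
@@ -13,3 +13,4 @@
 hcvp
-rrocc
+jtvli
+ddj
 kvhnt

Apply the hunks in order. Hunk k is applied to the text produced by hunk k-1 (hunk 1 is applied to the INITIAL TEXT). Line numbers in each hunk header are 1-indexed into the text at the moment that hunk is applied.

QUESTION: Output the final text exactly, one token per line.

Answer: quy
ldd
lsi
rxvk
bqgor
roft
mmaj
veao
tclm
tje
sitj
vtm
hcvp
jtvli
ddj
kvhnt

Derivation:
Hunk 1: at line 1 remove [wwb] add [lsi,rxvk] -> 13 lines: quy ldd lsi rxvk bqgor wzd higzr sitj vtm ylc ssl rrocc kvhnt
Hunk 2: at line 8 remove [ylc,ssl] add [hcvp] -> 12 lines: quy ldd lsi rxvk bqgor wzd higzr sitj vtm hcvp rrocc kvhnt
Hunk 3: at line 6 remove [higzr] add [tclm,tje] -> 13 lines: quy ldd lsi rxvk bqgor wzd tclm tje sitj vtm hcvp rrocc kvhnt
Hunk 4: at line 4 remove [wzd] add [roft,mmaj,veao] -> 15 lines: quy ldd lsi rxvk bqgor roft mmaj veao tclm tje sitj vtm hcvp rrocc kvhnt
Hunk 5: at line 13 remove [rrocc] add [jtvli,ddj] -> 16 lines: quy ldd lsi rxvk bqgor roft mmaj veao tclm tje sitj vtm hcvp jtvli ddj kvhnt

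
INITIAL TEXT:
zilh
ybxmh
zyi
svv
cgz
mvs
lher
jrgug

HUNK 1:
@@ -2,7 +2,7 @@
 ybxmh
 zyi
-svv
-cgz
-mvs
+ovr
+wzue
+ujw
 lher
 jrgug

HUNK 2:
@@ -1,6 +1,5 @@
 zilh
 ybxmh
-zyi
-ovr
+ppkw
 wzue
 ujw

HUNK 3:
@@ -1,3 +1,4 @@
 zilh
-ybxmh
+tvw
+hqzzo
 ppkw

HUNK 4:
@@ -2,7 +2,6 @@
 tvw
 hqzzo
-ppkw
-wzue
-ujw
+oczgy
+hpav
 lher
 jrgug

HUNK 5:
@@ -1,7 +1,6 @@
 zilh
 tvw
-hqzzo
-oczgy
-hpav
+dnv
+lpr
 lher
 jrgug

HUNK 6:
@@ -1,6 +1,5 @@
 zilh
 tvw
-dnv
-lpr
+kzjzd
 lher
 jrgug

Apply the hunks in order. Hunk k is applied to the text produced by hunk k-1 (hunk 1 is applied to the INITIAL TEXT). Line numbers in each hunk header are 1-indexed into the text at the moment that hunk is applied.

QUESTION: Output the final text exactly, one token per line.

Answer: zilh
tvw
kzjzd
lher
jrgug

Derivation:
Hunk 1: at line 2 remove [svv,cgz,mvs] add [ovr,wzue,ujw] -> 8 lines: zilh ybxmh zyi ovr wzue ujw lher jrgug
Hunk 2: at line 1 remove [zyi,ovr] add [ppkw] -> 7 lines: zilh ybxmh ppkw wzue ujw lher jrgug
Hunk 3: at line 1 remove [ybxmh] add [tvw,hqzzo] -> 8 lines: zilh tvw hqzzo ppkw wzue ujw lher jrgug
Hunk 4: at line 2 remove [ppkw,wzue,ujw] add [oczgy,hpav] -> 7 lines: zilh tvw hqzzo oczgy hpav lher jrgug
Hunk 5: at line 1 remove [hqzzo,oczgy,hpav] add [dnv,lpr] -> 6 lines: zilh tvw dnv lpr lher jrgug
Hunk 6: at line 1 remove [dnv,lpr] add [kzjzd] -> 5 lines: zilh tvw kzjzd lher jrgug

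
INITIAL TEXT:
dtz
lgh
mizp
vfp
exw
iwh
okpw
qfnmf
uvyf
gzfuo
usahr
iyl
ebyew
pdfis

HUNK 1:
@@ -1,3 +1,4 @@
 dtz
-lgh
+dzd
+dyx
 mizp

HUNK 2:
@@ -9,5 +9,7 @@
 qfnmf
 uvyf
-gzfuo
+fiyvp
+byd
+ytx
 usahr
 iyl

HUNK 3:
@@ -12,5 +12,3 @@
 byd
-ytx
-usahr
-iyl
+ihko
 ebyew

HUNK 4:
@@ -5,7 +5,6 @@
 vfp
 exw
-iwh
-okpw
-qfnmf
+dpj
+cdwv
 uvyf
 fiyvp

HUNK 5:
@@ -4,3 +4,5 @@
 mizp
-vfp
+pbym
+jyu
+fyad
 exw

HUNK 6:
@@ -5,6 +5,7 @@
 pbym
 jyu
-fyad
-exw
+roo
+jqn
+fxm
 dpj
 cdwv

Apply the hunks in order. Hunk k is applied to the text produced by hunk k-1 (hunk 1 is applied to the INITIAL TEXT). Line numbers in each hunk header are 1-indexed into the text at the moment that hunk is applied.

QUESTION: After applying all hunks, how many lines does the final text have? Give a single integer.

Answer: 17

Derivation:
Hunk 1: at line 1 remove [lgh] add [dzd,dyx] -> 15 lines: dtz dzd dyx mizp vfp exw iwh okpw qfnmf uvyf gzfuo usahr iyl ebyew pdfis
Hunk 2: at line 9 remove [gzfuo] add [fiyvp,byd,ytx] -> 17 lines: dtz dzd dyx mizp vfp exw iwh okpw qfnmf uvyf fiyvp byd ytx usahr iyl ebyew pdfis
Hunk 3: at line 12 remove [ytx,usahr,iyl] add [ihko] -> 15 lines: dtz dzd dyx mizp vfp exw iwh okpw qfnmf uvyf fiyvp byd ihko ebyew pdfis
Hunk 4: at line 5 remove [iwh,okpw,qfnmf] add [dpj,cdwv] -> 14 lines: dtz dzd dyx mizp vfp exw dpj cdwv uvyf fiyvp byd ihko ebyew pdfis
Hunk 5: at line 4 remove [vfp] add [pbym,jyu,fyad] -> 16 lines: dtz dzd dyx mizp pbym jyu fyad exw dpj cdwv uvyf fiyvp byd ihko ebyew pdfis
Hunk 6: at line 5 remove [fyad,exw] add [roo,jqn,fxm] -> 17 lines: dtz dzd dyx mizp pbym jyu roo jqn fxm dpj cdwv uvyf fiyvp byd ihko ebyew pdfis
Final line count: 17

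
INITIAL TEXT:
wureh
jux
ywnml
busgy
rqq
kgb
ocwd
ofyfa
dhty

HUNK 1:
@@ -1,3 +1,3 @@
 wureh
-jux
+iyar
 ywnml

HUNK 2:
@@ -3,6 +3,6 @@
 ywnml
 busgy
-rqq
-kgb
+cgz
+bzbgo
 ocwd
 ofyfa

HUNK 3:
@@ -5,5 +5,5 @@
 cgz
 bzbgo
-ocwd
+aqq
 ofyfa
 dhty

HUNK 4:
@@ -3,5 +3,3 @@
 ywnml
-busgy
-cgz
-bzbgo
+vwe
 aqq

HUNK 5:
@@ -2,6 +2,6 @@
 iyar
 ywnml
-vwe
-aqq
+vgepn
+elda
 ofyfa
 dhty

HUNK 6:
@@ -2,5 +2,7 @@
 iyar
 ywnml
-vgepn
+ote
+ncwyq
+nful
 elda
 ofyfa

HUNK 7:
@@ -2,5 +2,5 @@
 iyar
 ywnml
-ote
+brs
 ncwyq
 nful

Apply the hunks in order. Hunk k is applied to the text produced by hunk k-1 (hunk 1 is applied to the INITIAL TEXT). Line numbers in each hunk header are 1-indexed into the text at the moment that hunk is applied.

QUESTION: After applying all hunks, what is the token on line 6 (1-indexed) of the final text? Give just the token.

Hunk 1: at line 1 remove [jux] add [iyar] -> 9 lines: wureh iyar ywnml busgy rqq kgb ocwd ofyfa dhty
Hunk 2: at line 3 remove [rqq,kgb] add [cgz,bzbgo] -> 9 lines: wureh iyar ywnml busgy cgz bzbgo ocwd ofyfa dhty
Hunk 3: at line 5 remove [ocwd] add [aqq] -> 9 lines: wureh iyar ywnml busgy cgz bzbgo aqq ofyfa dhty
Hunk 4: at line 3 remove [busgy,cgz,bzbgo] add [vwe] -> 7 lines: wureh iyar ywnml vwe aqq ofyfa dhty
Hunk 5: at line 2 remove [vwe,aqq] add [vgepn,elda] -> 7 lines: wureh iyar ywnml vgepn elda ofyfa dhty
Hunk 6: at line 2 remove [vgepn] add [ote,ncwyq,nful] -> 9 lines: wureh iyar ywnml ote ncwyq nful elda ofyfa dhty
Hunk 7: at line 2 remove [ote] add [brs] -> 9 lines: wureh iyar ywnml brs ncwyq nful elda ofyfa dhty
Final line 6: nful

Answer: nful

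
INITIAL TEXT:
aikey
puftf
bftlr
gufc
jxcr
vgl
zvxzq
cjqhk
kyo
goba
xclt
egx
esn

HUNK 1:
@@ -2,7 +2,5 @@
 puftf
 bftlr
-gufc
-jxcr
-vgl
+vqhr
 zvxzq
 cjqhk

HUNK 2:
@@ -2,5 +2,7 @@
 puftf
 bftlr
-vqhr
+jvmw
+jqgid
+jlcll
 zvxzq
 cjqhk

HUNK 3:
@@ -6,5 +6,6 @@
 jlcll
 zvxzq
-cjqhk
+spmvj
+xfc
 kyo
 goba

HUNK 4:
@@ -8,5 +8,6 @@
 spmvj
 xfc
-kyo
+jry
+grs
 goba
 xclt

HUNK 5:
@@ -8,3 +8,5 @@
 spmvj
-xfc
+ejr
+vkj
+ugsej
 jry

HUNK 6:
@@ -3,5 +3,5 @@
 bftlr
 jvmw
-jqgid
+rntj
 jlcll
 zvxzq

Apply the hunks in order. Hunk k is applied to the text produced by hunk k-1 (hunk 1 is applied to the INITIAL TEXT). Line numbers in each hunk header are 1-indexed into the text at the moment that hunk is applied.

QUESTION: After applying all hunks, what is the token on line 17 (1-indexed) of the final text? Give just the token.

Answer: esn

Derivation:
Hunk 1: at line 2 remove [gufc,jxcr,vgl] add [vqhr] -> 11 lines: aikey puftf bftlr vqhr zvxzq cjqhk kyo goba xclt egx esn
Hunk 2: at line 2 remove [vqhr] add [jvmw,jqgid,jlcll] -> 13 lines: aikey puftf bftlr jvmw jqgid jlcll zvxzq cjqhk kyo goba xclt egx esn
Hunk 3: at line 6 remove [cjqhk] add [spmvj,xfc] -> 14 lines: aikey puftf bftlr jvmw jqgid jlcll zvxzq spmvj xfc kyo goba xclt egx esn
Hunk 4: at line 8 remove [kyo] add [jry,grs] -> 15 lines: aikey puftf bftlr jvmw jqgid jlcll zvxzq spmvj xfc jry grs goba xclt egx esn
Hunk 5: at line 8 remove [xfc] add [ejr,vkj,ugsej] -> 17 lines: aikey puftf bftlr jvmw jqgid jlcll zvxzq spmvj ejr vkj ugsej jry grs goba xclt egx esn
Hunk 6: at line 3 remove [jqgid] add [rntj] -> 17 lines: aikey puftf bftlr jvmw rntj jlcll zvxzq spmvj ejr vkj ugsej jry grs goba xclt egx esn
Final line 17: esn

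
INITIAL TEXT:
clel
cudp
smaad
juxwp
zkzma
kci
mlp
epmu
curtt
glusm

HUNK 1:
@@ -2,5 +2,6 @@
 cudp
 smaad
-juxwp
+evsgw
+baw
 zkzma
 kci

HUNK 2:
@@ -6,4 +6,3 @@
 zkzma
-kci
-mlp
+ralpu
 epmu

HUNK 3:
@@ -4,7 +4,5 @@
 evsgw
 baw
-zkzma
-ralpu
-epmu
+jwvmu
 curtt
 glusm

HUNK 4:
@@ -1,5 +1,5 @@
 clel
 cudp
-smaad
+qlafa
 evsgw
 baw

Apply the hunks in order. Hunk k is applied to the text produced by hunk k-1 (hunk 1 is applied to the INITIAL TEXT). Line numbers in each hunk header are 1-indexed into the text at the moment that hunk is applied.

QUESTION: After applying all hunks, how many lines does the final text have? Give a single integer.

Hunk 1: at line 2 remove [juxwp] add [evsgw,baw] -> 11 lines: clel cudp smaad evsgw baw zkzma kci mlp epmu curtt glusm
Hunk 2: at line 6 remove [kci,mlp] add [ralpu] -> 10 lines: clel cudp smaad evsgw baw zkzma ralpu epmu curtt glusm
Hunk 3: at line 4 remove [zkzma,ralpu,epmu] add [jwvmu] -> 8 lines: clel cudp smaad evsgw baw jwvmu curtt glusm
Hunk 4: at line 1 remove [smaad] add [qlafa] -> 8 lines: clel cudp qlafa evsgw baw jwvmu curtt glusm
Final line count: 8

Answer: 8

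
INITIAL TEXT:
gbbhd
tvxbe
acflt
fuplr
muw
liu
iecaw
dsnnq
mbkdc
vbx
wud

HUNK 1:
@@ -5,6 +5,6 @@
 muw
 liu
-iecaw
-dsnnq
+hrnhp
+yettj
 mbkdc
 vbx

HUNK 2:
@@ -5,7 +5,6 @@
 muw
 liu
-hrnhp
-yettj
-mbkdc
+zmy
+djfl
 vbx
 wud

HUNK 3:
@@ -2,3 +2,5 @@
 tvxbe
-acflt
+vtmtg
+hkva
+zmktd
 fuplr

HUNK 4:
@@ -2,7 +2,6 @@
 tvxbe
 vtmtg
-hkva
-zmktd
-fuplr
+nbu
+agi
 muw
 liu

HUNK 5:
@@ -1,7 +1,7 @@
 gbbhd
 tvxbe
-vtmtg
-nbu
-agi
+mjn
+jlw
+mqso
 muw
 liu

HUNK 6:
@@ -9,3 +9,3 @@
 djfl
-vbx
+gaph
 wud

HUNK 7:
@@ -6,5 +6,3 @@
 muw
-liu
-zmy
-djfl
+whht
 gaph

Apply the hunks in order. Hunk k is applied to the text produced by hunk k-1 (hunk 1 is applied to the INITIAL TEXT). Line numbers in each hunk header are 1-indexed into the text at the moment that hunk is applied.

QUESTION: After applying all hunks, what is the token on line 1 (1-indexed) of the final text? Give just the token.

Hunk 1: at line 5 remove [iecaw,dsnnq] add [hrnhp,yettj] -> 11 lines: gbbhd tvxbe acflt fuplr muw liu hrnhp yettj mbkdc vbx wud
Hunk 2: at line 5 remove [hrnhp,yettj,mbkdc] add [zmy,djfl] -> 10 lines: gbbhd tvxbe acflt fuplr muw liu zmy djfl vbx wud
Hunk 3: at line 2 remove [acflt] add [vtmtg,hkva,zmktd] -> 12 lines: gbbhd tvxbe vtmtg hkva zmktd fuplr muw liu zmy djfl vbx wud
Hunk 4: at line 2 remove [hkva,zmktd,fuplr] add [nbu,agi] -> 11 lines: gbbhd tvxbe vtmtg nbu agi muw liu zmy djfl vbx wud
Hunk 5: at line 1 remove [vtmtg,nbu,agi] add [mjn,jlw,mqso] -> 11 lines: gbbhd tvxbe mjn jlw mqso muw liu zmy djfl vbx wud
Hunk 6: at line 9 remove [vbx] add [gaph] -> 11 lines: gbbhd tvxbe mjn jlw mqso muw liu zmy djfl gaph wud
Hunk 7: at line 6 remove [liu,zmy,djfl] add [whht] -> 9 lines: gbbhd tvxbe mjn jlw mqso muw whht gaph wud
Final line 1: gbbhd

Answer: gbbhd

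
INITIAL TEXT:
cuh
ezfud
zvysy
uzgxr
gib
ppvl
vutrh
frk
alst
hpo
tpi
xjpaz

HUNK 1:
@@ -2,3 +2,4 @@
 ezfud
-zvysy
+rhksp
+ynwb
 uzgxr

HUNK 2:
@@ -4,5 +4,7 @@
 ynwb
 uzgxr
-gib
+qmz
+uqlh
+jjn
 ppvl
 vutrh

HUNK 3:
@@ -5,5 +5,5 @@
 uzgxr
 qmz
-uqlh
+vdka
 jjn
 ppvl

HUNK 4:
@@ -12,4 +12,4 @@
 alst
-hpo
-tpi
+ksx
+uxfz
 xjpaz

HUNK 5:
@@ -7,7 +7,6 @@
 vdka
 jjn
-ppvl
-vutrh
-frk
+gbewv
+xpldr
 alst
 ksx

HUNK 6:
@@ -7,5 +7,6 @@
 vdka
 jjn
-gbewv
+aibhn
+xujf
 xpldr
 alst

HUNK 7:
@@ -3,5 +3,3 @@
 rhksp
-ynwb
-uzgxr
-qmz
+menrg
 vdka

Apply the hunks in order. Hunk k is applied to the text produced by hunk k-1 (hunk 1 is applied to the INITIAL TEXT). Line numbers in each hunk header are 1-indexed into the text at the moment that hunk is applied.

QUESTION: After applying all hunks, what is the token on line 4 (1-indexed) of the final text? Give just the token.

Hunk 1: at line 2 remove [zvysy] add [rhksp,ynwb] -> 13 lines: cuh ezfud rhksp ynwb uzgxr gib ppvl vutrh frk alst hpo tpi xjpaz
Hunk 2: at line 4 remove [gib] add [qmz,uqlh,jjn] -> 15 lines: cuh ezfud rhksp ynwb uzgxr qmz uqlh jjn ppvl vutrh frk alst hpo tpi xjpaz
Hunk 3: at line 5 remove [uqlh] add [vdka] -> 15 lines: cuh ezfud rhksp ynwb uzgxr qmz vdka jjn ppvl vutrh frk alst hpo tpi xjpaz
Hunk 4: at line 12 remove [hpo,tpi] add [ksx,uxfz] -> 15 lines: cuh ezfud rhksp ynwb uzgxr qmz vdka jjn ppvl vutrh frk alst ksx uxfz xjpaz
Hunk 5: at line 7 remove [ppvl,vutrh,frk] add [gbewv,xpldr] -> 14 lines: cuh ezfud rhksp ynwb uzgxr qmz vdka jjn gbewv xpldr alst ksx uxfz xjpaz
Hunk 6: at line 7 remove [gbewv] add [aibhn,xujf] -> 15 lines: cuh ezfud rhksp ynwb uzgxr qmz vdka jjn aibhn xujf xpldr alst ksx uxfz xjpaz
Hunk 7: at line 3 remove [ynwb,uzgxr,qmz] add [menrg] -> 13 lines: cuh ezfud rhksp menrg vdka jjn aibhn xujf xpldr alst ksx uxfz xjpaz
Final line 4: menrg

Answer: menrg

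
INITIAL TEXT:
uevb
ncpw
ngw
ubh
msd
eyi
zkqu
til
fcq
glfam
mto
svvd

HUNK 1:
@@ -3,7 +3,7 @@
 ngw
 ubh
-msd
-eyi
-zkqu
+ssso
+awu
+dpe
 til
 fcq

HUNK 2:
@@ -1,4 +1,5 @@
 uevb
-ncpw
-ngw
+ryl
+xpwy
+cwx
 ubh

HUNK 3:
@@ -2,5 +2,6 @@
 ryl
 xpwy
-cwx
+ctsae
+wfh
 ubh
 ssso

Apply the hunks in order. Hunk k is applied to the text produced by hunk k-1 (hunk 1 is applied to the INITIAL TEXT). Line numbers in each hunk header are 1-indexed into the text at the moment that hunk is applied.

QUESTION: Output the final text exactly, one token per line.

Answer: uevb
ryl
xpwy
ctsae
wfh
ubh
ssso
awu
dpe
til
fcq
glfam
mto
svvd

Derivation:
Hunk 1: at line 3 remove [msd,eyi,zkqu] add [ssso,awu,dpe] -> 12 lines: uevb ncpw ngw ubh ssso awu dpe til fcq glfam mto svvd
Hunk 2: at line 1 remove [ncpw,ngw] add [ryl,xpwy,cwx] -> 13 lines: uevb ryl xpwy cwx ubh ssso awu dpe til fcq glfam mto svvd
Hunk 3: at line 2 remove [cwx] add [ctsae,wfh] -> 14 lines: uevb ryl xpwy ctsae wfh ubh ssso awu dpe til fcq glfam mto svvd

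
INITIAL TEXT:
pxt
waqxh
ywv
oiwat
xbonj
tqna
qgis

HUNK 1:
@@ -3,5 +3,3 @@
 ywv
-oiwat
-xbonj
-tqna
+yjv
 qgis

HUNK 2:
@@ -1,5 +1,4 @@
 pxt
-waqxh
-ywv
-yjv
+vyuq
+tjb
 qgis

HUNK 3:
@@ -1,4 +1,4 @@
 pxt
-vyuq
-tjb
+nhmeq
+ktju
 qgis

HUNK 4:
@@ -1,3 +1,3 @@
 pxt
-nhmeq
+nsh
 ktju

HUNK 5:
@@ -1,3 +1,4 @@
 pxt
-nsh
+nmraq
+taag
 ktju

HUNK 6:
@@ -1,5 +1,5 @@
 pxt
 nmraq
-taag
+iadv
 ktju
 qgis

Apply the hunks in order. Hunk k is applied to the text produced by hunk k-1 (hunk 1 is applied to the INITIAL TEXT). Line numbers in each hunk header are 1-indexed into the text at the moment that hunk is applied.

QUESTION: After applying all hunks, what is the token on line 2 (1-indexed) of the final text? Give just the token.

Hunk 1: at line 3 remove [oiwat,xbonj,tqna] add [yjv] -> 5 lines: pxt waqxh ywv yjv qgis
Hunk 2: at line 1 remove [waqxh,ywv,yjv] add [vyuq,tjb] -> 4 lines: pxt vyuq tjb qgis
Hunk 3: at line 1 remove [vyuq,tjb] add [nhmeq,ktju] -> 4 lines: pxt nhmeq ktju qgis
Hunk 4: at line 1 remove [nhmeq] add [nsh] -> 4 lines: pxt nsh ktju qgis
Hunk 5: at line 1 remove [nsh] add [nmraq,taag] -> 5 lines: pxt nmraq taag ktju qgis
Hunk 6: at line 1 remove [taag] add [iadv] -> 5 lines: pxt nmraq iadv ktju qgis
Final line 2: nmraq

Answer: nmraq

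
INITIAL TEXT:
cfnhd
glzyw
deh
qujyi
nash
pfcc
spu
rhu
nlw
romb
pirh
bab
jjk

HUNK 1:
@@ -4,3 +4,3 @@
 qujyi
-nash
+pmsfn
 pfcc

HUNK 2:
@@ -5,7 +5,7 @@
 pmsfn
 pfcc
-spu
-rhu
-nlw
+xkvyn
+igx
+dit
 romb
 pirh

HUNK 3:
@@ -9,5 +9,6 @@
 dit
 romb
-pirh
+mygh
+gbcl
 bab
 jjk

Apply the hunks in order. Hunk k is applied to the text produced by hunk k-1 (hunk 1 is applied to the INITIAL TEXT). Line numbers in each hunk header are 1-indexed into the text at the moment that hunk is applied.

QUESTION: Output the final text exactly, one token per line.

Hunk 1: at line 4 remove [nash] add [pmsfn] -> 13 lines: cfnhd glzyw deh qujyi pmsfn pfcc spu rhu nlw romb pirh bab jjk
Hunk 2: at line 5 remove [spu,rhu,nlw] add [xkvyn,igx,dit] -> 13 lines: cfnhd glzyw deh qujyi pmsfn pfcc xkvyn igx dit romb pirh bab jjk
Hunk 3: at line 9 remove [pirh] add [mygh,gbcl] -> 14 lines: cfnhd glzyw deh qujyi pmsfn pfcc xkvyn igx dit romb mygh gbcl bab jjk

Answer: cfnhd
glzyw
deh
qujyi
pmsfn
pfcc
xkvyn
igx
dit
romb
mygh
gbcl
bab
jjk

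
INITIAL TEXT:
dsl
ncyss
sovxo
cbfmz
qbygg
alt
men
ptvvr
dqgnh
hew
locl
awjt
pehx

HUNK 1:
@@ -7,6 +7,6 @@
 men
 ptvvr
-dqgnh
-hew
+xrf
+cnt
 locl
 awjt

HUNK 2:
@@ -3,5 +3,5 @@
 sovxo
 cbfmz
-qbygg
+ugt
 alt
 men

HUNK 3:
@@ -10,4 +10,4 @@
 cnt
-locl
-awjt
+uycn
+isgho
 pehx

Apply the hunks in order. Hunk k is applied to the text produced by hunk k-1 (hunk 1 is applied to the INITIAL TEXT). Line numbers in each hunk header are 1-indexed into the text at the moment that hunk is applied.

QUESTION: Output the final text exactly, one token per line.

Hunk 1: at line 7 remove [dqgnh,hew] add [xrf,cnt] -> 13 lines: dsl ncyss sovxo cbfmz qbygg alt men ptvvr xrf cnt locl awjt pehx
Hunk 2: at line 3 remove [qbygg] add [ugt] -> 13 lines: dsl ncyss sovxo cbfmz ugt alt men ptvvr xrf cnt locl awjt pehx
Hunk 3: at line 10 remove [locl,awjt] add [uycn,isgho] -> 13 lines: dsl ncyss sovxo cbfmz ugt alt men ptvvr xrf cnt uycn isgho pehx

Answer: dsl
ncyss
sovxo
cbfmz
ugt
alt
men
ptvvr
xrf
cnt
uycn
isgho
pehx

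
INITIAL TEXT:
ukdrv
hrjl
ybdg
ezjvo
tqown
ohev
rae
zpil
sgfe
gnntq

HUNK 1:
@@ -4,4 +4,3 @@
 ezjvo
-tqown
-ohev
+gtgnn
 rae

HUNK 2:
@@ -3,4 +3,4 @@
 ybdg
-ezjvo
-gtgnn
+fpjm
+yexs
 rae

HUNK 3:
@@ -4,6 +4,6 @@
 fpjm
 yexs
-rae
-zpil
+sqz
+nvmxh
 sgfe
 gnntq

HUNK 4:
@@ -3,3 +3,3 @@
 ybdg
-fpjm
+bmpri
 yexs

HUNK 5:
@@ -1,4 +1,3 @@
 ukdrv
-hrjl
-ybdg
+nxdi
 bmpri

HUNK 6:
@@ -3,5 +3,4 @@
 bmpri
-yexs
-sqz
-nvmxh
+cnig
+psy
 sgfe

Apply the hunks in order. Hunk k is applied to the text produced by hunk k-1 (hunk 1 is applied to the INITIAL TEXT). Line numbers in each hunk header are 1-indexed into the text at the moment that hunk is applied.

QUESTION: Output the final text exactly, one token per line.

Answer: ukdrv
nxdi
bmpri
cnig
psy
sgfe
gnntq

Derivation:
Hunk 1: at line 4 remove [tqown,ohev] add [gtgnn] -> 9 lines: ukdrv hrjl ybdg ezjvo gtgnn rae zpil sgfe gnntq
Hunk 2: at line 3 remove [ezjvo,gtgnn] add [fpjm,yexs] -> 9 lines: ukdrv hrjl ybdg fpjm yexs rae zpil sgfe gnntq
Hunk 3: at line 4 remove [rae,zpil] add [sqz,nvmxh] -> 9 lines: ukdrv hrjl ybdg fpjm yexs sqz nvmxh sgfe gnntq
Hunk 4: at line 3 remove [fpjm] add [bmpri] -> 9 lines: ukdrv hrjl ybdg bmpri yexs sqz nvmxh sgfe gnntq
Hunk 5: at line 1 remove [hrjl,ybdg] add [nxdi] -> 8 lines: ukdrv nxdi bmpri yexs sqz nvmxh sgfe gnntq
Hunk 6: at line 3 remove [yexs,sqz,nvmxh] add [cnig,psy] -> 7 lines: ukdrv nxdi bmpri cnig psy sgfe gnntq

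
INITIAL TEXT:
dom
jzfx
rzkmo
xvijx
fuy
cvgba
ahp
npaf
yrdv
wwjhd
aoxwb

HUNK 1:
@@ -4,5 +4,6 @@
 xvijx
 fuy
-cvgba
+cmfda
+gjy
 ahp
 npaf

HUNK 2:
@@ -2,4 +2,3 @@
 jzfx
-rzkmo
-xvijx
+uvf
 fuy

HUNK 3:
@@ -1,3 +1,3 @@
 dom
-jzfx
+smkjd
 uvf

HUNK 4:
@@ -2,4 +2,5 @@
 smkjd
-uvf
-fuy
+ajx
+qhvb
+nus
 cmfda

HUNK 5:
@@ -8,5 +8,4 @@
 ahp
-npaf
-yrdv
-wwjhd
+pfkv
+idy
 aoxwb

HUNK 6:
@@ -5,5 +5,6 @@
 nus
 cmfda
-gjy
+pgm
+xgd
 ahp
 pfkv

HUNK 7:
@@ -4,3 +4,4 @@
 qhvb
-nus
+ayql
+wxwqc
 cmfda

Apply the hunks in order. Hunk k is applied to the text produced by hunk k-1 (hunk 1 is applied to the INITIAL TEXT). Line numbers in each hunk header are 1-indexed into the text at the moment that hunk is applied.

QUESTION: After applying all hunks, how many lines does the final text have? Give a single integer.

Answer: 13

Derivation:
Hunk 1: at line 4 remove [cvgba] add [cmfda,gjy] -> 12 lines: dom jzfx rzkmo xvijx fuy cmfda gjy ahp npaf yrdv wwjhd aoxwb
Hunk 2: at line 2 remove [rzkmo,xvijx] add [uvf] -> 11 lines: dom jzfx uvf fuy cmfda gjy ahp npaf yrdv wwjhd aoxwb
Hunk 3: at line 1 remove [jzfx] add [smkjd] -> 11 lines: dom smkjd uvf fuy cmfda gjy ahp npaf yrdv wwjhd aoxwb
Hunk 4: at line 2 remove [uvf,fuy] add [ajx,qhvb,nus] -> 12 lines: dom smkjd ajx qhvb nus cmfda gjy ahp npaf yrdv wwjhd aoxwb
Hunk 5: at line 8 remove [npaf,yrdv,wwjhd] add [pfkv,idy] -> 11 lines: dom smkjd ajx qhvb nus cmfda gjy ahp pfkv idy aoxwb
Hunk 6: at line 5 remove [gjy] add [pgm,xgd] -> 12 lines: dom smkjd ajx qhvb nus cmfda pgm xgd ahp pfkv idy aoxwb
Hunk 7: at line 4 remove [nus] add [ayql,wxwqc] -> 13 lines: dom smkjd ajx qhvb ayql wxwqc cmfda pgm xgd ahp pfkv idy aoxwb
Final line count: 13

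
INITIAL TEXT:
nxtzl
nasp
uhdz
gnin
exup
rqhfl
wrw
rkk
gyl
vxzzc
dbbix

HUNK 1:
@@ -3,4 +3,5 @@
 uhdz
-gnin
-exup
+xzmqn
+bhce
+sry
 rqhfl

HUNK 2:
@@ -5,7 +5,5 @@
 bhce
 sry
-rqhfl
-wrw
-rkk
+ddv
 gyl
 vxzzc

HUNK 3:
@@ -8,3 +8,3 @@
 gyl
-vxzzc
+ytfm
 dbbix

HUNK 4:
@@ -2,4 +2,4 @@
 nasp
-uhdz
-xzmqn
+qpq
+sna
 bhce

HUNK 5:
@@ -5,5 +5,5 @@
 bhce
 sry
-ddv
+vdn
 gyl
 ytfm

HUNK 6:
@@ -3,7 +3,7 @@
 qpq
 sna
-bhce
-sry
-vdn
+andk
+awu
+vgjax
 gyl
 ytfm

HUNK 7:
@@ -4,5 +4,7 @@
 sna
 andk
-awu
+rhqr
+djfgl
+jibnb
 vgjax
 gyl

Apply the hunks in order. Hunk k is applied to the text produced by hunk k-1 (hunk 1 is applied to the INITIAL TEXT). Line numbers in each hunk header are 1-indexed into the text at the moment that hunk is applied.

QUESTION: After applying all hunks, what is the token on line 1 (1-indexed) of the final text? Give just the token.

Answer: nxtzl

Derivation:
Hunk 1: at line 3 remove [gnin,exup] add [xzmqn,bhce,sry] -> 12 lines: nxtzl nasp uhdz xzmqn bhce sry rqhfl wrw rkk gyl vxzzc dbbix
Hunk 2: at line 5 remove [rqhfl,wrw,rkk] add [ddv] -> 10 lines: nxtzl nasp uhdz xzmqn bhce sry ddv gyl vxzzc dbbix
Hunk 3: at line 8 remove [vxzzc] add [ytfm] -> 10 lines: nxtzl nasp uhdz xzmqn bhce sry ddv gyl ytfm dbbix
Hunk 4: at line 2 remove [uhdz,xzmqn] add [qpq,sna] -> 10 lines: nxtzl nasp qpq sna bhce sry ddv gyl ytfm dbbix
Hunk 5: at line 5 remove [ddv] add [vdn] -> 10 lines: nxtzl nasp qpq sna bhce sry vdn gyl ytfm dbbix
Hunk 6: at line 3 remove [bhce,sry,vdn] add [andk,awu,vgjax] -> 10 lines: nxtzl nasp qpq sna andk awu vgjax gyl ytfm dbbix
Hunk 7: at line 4 remove [awu] add [rhqr,djfgl,jibnb] -> 12 lines: nxtzl nasp qpq sna andk rhqr djfgl jibnb vgjax gyl ytfm dbbix
Final line 1: nxtzl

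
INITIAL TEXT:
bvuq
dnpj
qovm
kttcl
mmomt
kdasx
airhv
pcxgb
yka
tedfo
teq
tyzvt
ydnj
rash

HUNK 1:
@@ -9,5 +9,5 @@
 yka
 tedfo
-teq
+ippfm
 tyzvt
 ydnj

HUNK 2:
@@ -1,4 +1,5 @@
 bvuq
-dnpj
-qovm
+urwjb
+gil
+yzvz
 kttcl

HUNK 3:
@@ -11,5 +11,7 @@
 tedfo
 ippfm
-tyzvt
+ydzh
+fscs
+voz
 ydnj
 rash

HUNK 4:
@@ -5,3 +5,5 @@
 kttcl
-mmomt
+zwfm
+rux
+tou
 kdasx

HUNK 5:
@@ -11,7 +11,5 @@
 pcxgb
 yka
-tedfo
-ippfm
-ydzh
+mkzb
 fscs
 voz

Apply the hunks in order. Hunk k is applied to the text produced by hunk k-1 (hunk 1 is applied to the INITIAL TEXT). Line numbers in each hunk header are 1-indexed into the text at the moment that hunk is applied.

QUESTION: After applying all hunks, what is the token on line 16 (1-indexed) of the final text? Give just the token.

Answer: ydnj

Derivation:
Hunk 1: at line 9 remove [teq] add [ippfm] -> 14 lines: bvuq dnpj qovm kttcl mmomt kdasx airhv pcxgb yka tedfo ippfm tyzvt ydnj rash
Hunk 2: at line 1 remove [dnpj,qovm] add [urwjb,gil,yzvz] -> 15 lines: bvuq urwjb gil yzvz kttcl mmomt kdasx airhv pcxgb yka tedfo ippfm tyzvt ydnj rash
Hunk 3: at line 11 remove [tyzvt] add [ydzh,fscs,voz] -> 17 lines: bvuq urwjb gil yzvz kttcl mmomt kdasx airhv pcxgb yka tedfo ippfm ydzh fscs voz ydnj rash
Hunk 4: at line 5 remove [mmomt] add [zwfm,rux,tou] -> 19 lines: bvuq urwjb gil yzvz kttcl zwfm rux tou kdasx airhv pcxgb yka tedfo ippfm ydzh fscs voz ydnj rash
Hunk 5: at line 11 remove [tedfo,ippfm,ydzh] add [mkzb] -> 17 lines: bvuq urwjb gil yzvz kttcl zwfm rux tou kdasx airhv pcxgb yka mkzb fscs voz ydnj rash
Final line 16: ydnj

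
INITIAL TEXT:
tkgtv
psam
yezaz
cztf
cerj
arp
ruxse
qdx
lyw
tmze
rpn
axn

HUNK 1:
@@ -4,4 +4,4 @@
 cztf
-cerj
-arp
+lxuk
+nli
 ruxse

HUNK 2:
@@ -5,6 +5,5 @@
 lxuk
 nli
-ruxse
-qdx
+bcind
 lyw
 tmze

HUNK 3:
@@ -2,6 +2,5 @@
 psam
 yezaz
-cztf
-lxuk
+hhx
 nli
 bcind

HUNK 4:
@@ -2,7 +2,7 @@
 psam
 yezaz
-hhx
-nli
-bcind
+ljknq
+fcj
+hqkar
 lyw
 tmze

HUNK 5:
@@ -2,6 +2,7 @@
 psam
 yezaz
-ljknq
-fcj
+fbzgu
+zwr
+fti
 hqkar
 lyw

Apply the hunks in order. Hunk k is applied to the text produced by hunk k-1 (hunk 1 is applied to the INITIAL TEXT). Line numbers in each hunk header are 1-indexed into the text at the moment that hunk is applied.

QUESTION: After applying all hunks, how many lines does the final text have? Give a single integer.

Hunk 1: at line 4 remove [cerj,arp] add [lxuk,nli] -> 12 lines: tkgtv psam yezaz cztf lxuk nli ruxse qdx lyw tmze rpn axn
Hunk 2: at line 5 remove [ruxse,qdx] add [bcind] -> 11 lines: tkgtv psam yezaz cztf lxuk nli bcind lyw tmze rpn axn
Hunk 3: at line 2 remove [cztf,lxuk] add [hhx] -> 10 lines: tkgtv psam yezaz hhx nli bcind lyw tmze rpn axn
Hunk 4: at line 2 remove [hhx,nli,bcind] add [ljknq,fcj,hqkar] -> 10 lines: tkgtv psam yezaz ljknq fcj hqkar lyw tmze rpn axn
Hunk 5: at line 2 remove [ljknq,fcj] add [fbzgu,zwr,fti] -> 11 lines: tkgtv psam yezaz fbzgu zwr fti hqkar lyw tmze rpn axn
Final line count: 11

Answer: 11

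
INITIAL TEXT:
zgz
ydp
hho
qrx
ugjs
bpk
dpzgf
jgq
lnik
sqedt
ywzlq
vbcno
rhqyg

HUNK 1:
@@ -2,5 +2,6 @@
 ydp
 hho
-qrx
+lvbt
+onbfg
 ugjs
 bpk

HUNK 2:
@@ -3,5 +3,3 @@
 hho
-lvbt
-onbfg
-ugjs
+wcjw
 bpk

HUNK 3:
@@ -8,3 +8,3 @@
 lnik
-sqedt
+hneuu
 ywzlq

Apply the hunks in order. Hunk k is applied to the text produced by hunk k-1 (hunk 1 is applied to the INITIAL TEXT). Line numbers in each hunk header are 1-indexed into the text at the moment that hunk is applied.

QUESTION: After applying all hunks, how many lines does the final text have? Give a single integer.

Hunk 1: at line 2 remove [qrx] add [lvbt,onbfg] -> 14 lines: zgz ydp hho lvbt onbfg ugjs bpk dpzgf jgq lnik sqedt ywzlq vbcno rhqyg
Hunk 2: at line 3 remove [lvbt,onbfg,ugjs] add [wcjw] -> 12 lines: zgz ydp hho wcjw bpk dpzgf jgq lnik sqedt ywzlq vbcno rhqyg
Hunk 3: at line 8 remove [sqedt] add [hneuu] -> 12 lines: zgz ydp hho wcjw bpk dpzgf jgq lnik hneuu ywzlq vbcno rhqyg
Final line count: 12

Answer: 12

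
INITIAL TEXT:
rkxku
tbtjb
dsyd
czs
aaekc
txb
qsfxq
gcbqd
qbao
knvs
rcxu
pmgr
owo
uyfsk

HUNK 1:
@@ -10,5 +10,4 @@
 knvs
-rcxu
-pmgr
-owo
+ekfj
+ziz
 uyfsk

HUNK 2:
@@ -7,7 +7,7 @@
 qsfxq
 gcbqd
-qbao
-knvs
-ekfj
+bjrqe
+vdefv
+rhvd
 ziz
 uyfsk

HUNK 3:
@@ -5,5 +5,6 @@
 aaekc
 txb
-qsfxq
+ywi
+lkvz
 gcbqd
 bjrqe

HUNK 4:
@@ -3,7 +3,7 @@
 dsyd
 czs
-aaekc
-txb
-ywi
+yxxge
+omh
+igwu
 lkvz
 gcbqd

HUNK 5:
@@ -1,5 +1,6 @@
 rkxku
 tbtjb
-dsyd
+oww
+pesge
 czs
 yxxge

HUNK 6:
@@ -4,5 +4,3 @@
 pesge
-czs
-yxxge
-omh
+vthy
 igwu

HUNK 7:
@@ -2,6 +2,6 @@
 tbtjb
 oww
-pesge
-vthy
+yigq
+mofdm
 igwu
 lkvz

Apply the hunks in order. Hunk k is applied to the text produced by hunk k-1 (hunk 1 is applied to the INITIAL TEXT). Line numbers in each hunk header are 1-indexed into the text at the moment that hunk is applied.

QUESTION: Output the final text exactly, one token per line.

Hunk 1: at line 10 remove [rcxu,pmgr,owo] add [ekfj,ziz] -> 13 lines: rkxku tbtjb dsyd czs aaekc txb qsfxq gcbqd qbao knvs ekfj ziz uyfsk
Hunk 2: at line 7 remove [qbao,knvs,ekfj] add [bjrqe,vdefv,rhvd] -> 13 lines: rkxku tbtjb dsyd czs aaekc txb qsfxq gcbqd bjrqe vdefv rhvd ziz uyfsk
Hunk 3: at line 5 remove [qsfxq] add [ywi,lkvz] -> 14 lines: rkxku tbtjb dsyd czs aaekc txb ywi lkvz gcbqd bjrqe vdefv rhvd ziz uyfsk
Hunk 4: at line 3 remove [aaekc,txb,ywi] add [yxxge,omh,igwu] -> 14 lines: rkxku tbtjb dsyd czs yxxge omh igwu lkvz gcbqd bjrqe vdefv rhvd ziz uyfsk
Hunk 5: at line 1 remove [dsyd] add [oww,pesge] -> 15 lines: rkxku tbtjb oww pesge czs yxxge omh igwu lkvz gcbqd bjrqe vdefv rhvd ziz uyfsk
Hunk 6: at line 4 remove [czs,yxxge,omh] add [vthy] -> 13 lines: rkxku tbtjb oww pesge vthy igwu lkvz gcbqd bjrqe vdefv rhvd ziz uyfsk
Hunk 7: at line 2 remove [pesge,vthy] add [yigq,mofdm] -> 13 lines: rkxku tbtjb oww yigq mofdm igwu lkvz gcbqd bjrqe vdefv rhvd ziz uyfsk

Answer: rkxku
tbtjb
oww
yigq
mofdm
igwu
lkvz
gcbqd
bjrqe
vdefv
rhvd
ziz
uyfsk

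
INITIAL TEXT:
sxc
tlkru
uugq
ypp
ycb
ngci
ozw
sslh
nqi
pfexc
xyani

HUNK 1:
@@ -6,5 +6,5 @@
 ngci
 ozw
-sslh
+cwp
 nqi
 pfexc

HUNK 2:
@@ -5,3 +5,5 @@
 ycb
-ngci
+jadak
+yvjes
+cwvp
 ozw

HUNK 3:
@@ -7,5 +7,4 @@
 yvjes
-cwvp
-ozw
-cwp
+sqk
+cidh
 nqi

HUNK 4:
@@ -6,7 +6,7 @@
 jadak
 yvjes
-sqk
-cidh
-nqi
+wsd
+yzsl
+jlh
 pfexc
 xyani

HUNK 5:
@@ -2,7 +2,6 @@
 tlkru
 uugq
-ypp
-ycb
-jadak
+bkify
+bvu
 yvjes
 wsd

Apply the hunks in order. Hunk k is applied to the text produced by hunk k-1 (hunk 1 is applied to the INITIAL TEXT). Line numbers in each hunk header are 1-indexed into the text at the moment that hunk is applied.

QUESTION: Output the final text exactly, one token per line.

Answer: sxc
tlkru
uugq
bkify
bvu
yvjes
wsd
yzsl
jlh
pfexc
xyani

Derivation:
Hunk 1: at line 6 remove [sslh] add [cwp] -> 11 lines: sxc tlkru uugq ypp ycb ngci ozw cwp nqi pfexc xyani
Hunk 2: at line 5 remove [ngci] add [jadak,yvjes,cwvp] -> 13 lines: sxc tlkru uugq ypp ycb jadak yvjes cwvp ozw cwp nqi pfexc xyani
Hunk 3: at line 7 remove [cwvp,ozw,cwp] add [sqk,cidh] -> 12 lines: sxc tlkru uugq ypp ycb jadak yvjes sqk cidh nqi pfexc xyani
Hunk 4: at line 6 remove [sqk,cidh,nqi] add [wsd,yzsl,jlh] -> 12 lines: sxc tlkru uugq ypp ycb jadak yvjes wsd yzsl jlh pfexc xyani
Hunk 5: at line 2 remove [ypp,ycb,jadak] add [bkify,bvu] -> 11 lines: sxc tlkru uugq bkify bvu yvjes wsd yzsl jlh pfexc xyani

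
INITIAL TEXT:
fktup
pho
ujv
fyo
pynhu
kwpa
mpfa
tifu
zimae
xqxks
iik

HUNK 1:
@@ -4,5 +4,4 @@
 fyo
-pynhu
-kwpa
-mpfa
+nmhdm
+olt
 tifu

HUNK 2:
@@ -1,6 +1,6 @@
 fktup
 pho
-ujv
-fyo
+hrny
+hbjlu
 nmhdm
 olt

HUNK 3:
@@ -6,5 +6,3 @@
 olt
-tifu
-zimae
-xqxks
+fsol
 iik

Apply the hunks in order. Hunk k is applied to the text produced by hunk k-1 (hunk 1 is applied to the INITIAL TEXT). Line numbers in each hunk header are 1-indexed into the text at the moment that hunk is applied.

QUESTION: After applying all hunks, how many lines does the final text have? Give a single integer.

Answer: 8

Derivation:
Hunk 1: at line 4 remove [pynhu,kwpa,mpfa] add [nmhdm,olt] -> 10 lines: fktup pho ujv fyo nmhdm olt tifu zimae xqxks iik
Hunk 2: at line 1 remove [ujv,fyo] add [hrny,hbjlu] -> 10 lines: fktup pho hrny hbjlu nmhdm olt tifu zimae xqxks iik
Hunk 3: at line 6 remove [tifu,zimae,xqxks] add [fsol] -> 8 lines: fktup pho hrny hbjlu nmhdm olt fsol iik
Final line count: 8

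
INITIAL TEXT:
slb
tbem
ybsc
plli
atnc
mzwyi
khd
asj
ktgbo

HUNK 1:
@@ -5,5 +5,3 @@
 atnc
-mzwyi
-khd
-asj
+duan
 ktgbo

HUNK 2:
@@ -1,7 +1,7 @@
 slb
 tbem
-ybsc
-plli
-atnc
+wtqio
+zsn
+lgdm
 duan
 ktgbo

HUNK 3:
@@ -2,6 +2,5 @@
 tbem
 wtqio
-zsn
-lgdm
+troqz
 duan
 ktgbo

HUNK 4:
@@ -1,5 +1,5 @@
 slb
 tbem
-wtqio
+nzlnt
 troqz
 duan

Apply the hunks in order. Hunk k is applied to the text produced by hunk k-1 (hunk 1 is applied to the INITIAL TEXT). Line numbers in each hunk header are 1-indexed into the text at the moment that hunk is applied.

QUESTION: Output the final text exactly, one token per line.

Hunk 1: at line 5 remove [mzwyi,khd,asj] add [duan] -> 7 lines: slb tbem ybsc plli atnc duan ktgbo
Hunk 2: at line 1 remove [ybsc,plli,atnc] add [wtqio,zsn,lgdm] -> 7 lines: slb tbem wtqio zsn lgdm duan ktgbo
Hunk 3: at line 2 remove [zsn,lgdm] add [troqz] -> 6 lines: slb tbem wtqio troqz duan ktgbo
Hunk 4: at line 1 remove [wtqio] add [nzlnt] -> 6 lines: slb tbem nzlnt troqz duan ktgbo

Answer: slb
tbem
nzlnt
troqz
duan
ktgbo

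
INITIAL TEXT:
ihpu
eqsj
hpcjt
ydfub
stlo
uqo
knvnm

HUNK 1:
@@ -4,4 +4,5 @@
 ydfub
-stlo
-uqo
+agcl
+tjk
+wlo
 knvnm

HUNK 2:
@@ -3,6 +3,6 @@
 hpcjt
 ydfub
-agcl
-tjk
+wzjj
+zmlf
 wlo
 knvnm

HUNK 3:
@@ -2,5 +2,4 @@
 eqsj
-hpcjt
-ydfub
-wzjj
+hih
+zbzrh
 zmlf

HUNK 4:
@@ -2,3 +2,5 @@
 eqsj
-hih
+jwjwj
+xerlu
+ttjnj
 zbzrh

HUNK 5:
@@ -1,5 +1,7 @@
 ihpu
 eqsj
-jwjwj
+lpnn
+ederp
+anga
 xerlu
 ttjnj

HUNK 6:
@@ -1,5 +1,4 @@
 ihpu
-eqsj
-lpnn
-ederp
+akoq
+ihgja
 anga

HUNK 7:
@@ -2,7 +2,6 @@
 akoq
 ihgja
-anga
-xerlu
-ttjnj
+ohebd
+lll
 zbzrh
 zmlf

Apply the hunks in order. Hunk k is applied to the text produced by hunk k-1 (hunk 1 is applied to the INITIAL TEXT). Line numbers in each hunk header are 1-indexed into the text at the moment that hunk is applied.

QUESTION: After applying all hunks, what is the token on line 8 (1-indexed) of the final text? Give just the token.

Hunk 1: at line 4 remove [stlo,uqo] add [agcl,tjk,wlo] -> 8 lines: ihpu eqsj hpcjt ydfub agcl tjk wlo knvnm
Hunk 2: at line 3 remove [agcl,tjk] add [wzjj,zmlf] -> 8 lines: ihpu eqsj hpcjt ydfub wzjj zmlf wlo knvnm
Hunk 3: at line 2 remove [hpcjt,ydfub,wzjj] add [hih,zbzrh] -> 7 lines: ihpu eqsj hih zbzrh zmlf wlo knvnm
Hunk 4: at line 2 remove [hih] add [jwjwj,xerlu,ttjnj] -> 9 lines: ihpu eqsj jwjwj xerlu ttjnj zbzrh zmlf wlo knvnm
Hunk 5: at line 1 remove [jwjwj] add [lpnn,ederp,anga] -> 11 lines: ihpu eqsj lpnn ederp anga xerlu ttjnj zbzrh zmlf wlo knvnm
Hunk 6: at line 1 remove [eqsj,lpnn,ederp] add [akoq,ihgja] -> 10 lines: ihpu akoq ihgja anga xerlu ttjnj zbzrh zmlf wlo knvnm
Hunk 7: at line 2 remove [anga,xerlu,ttjnj] add [ohebd,lll] -> 9 lines: ihpu akoq ihgja ohebd lll zbzrh zmlf wlo knvnm
Final line 8: wlo

Answer: wlo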